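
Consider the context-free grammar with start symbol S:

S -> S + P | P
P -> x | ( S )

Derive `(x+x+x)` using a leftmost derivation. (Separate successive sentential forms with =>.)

S => P => (S) => (S+P) => (S+P+P) => (P+P+P) => (x+P+P) => (x+x+P) => (x+x+x)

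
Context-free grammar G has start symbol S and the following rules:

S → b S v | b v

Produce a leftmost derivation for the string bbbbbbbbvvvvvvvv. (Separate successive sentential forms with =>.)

S => bSv   [S → b S v]
bSv => bbSvv   [S → b S v]
bbSvv => bbbSvvv   [S → b S v]
bbbSvvv => bbbbSvvvv   [S → b S v]
bbbbSvvvv => bbbbbSvvvvv   [S → b S v]
bbbbbSvvvvv => bbbbbbSvvvvvv   [S → b S v]
bbbbbbSvvvvvv => bbbbbbbSvvvvvvv   [S → b S v]
bbbbbbbSvvvvvvv => bbbbbbbbvvvvvvvv   [S → b v]

S=>bSv=>bbSvv=>bbbSvvv=>bbbbSvvvv=>bbbbbSvvvvv=>bbbbbbSvvvvvv=>bbbbbbbSvvvvvvv=>bbbbbbbbvvvvvvvv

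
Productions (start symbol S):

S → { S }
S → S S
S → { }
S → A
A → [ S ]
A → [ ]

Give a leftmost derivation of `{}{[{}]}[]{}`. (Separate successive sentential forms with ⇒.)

S ⇒ SS ⇒ SSS ⇒ {}SS ⇒ {}SSS ⇒ {}{S}SS ⇒ {}{A}SS ⇒ {}{[S]}SS ⇒ {}{[{}]}SS ⇒ {}{[{}]}AS ⇒ {}{[{}]}[]S ⇒ {}{[{}]}[]{}

S ⇒ SS   [S → S S]
SS ⇒ SSS   [S → S S]
SSS ⇒ {}SS   [S → { }]
{}SS ⇒ {}SSS   [S → S S]
{}SSS ⇒ {}{S}SS   [S → { S }]
{}{S}SS ⇒ {}{A}SS   [S → A]
{}{A}SS ⇒ {}{[S]}SS   [A → [ S ]]
{}{[S]}SS ⇒ {}{[{}]}SS   [S → { }]
{}{[{}]}SS ⇒ {}{[{}]}AS   [S → A]
{}{[{}]}AS ⇒ {}{[{}]}[]S   [A → [ ]]
{}{[{}]}[]S ⇒ {}{[{}]}[]{}   [S → { }]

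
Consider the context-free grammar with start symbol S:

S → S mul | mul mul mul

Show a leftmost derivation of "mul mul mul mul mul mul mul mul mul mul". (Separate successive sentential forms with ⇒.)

S ⇒ S mul ⇒ S mul mul ⇒ S mul mul mul ⇒ S mul mul mul mul ⇒ S mul mul mul mul mul ⇒ S mul mul mul mul mul mul ⇒ S mul mul mul mul mul mul mul ⇒ mul mul mul mul mul mul mul mul mul mul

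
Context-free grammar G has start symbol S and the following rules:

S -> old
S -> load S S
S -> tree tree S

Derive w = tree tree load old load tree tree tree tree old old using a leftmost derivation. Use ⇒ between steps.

S ⇒ tree tree S   [S -> tree tree S]
tree tree S ⇒ tree tree load S S   [S -> load S S]
tree tree load S S ⇒ tree tree load old S   [S -> old]
tree tree load old S ⇒ tree tree load old load S S   [S -> load S S]
tree tree load old load S S ⇒ tree tree load old load tree tree S S   [S -> tree tree S]
tree tree load old load tree tree S S ⇒ tree tree load old load tree tree tree tree S S   [S -> tree tree S]
tree tree load old load tree tree tree tree S S ⇒ tree tree load old load tree tree tree tree old S   [S -> old]
tree tree load old load tree tree tree tree old S ⇒ tree tree load old load tree tree tree tree old old   [S -> old]

S ⇒ tree tree S ⇒ tree tree load S S ⇒ tree tree load old S ⇒ tree tree load old load S S ⇒ tree tree load old load tree tree S S ⇒ tree tree load old load tree tree tree tree S S ⇒ tree tree load old load tree tree tree tree old S ⇒ tree tree load old load tree tree tree tree old old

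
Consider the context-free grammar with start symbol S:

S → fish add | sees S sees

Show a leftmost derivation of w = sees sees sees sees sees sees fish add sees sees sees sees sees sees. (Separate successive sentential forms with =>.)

S => sees S sees => sees sees S sees sees => sees sees sees S sees sees sees => sees sees sees sees S sees sees sees sees => sees sees sees sees sees S sees sees sees sees sees => sees sees sees sees sees sees S sees sees sees sees sees sees => sees sees sees sees sees sees fish add sees sees sees sees sees sees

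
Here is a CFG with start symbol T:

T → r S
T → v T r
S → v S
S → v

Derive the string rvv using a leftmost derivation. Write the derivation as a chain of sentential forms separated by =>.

T => rS   [T → r S]
rS => rvS   [S → v S]
rvS => rvv   [S → v]

T=>rS=>rvS=>rvv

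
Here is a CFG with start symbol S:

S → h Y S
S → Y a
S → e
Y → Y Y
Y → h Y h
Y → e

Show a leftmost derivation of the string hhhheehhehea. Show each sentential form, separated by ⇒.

S ⇒ hYS   [S → h Y S]
hYS ⇒ hhYhS   [Y → h Y h]
hhYhS ⇒ hhYYhS   [Y → Y Y]
hhYYhS ⇒ hhhYhYhS   [Y → h Y h]
hhhYhYhS ⇒ hhhhYhhYhS   [Y → h Y h]
hhhhYhhYhS ⇒ hhhhYYhhYhS   [Y → Y Y]
hhhhYYhhYhS ⇒ hhhheYhhYhS   [Y → e]
hhhheYhhYhS ⇒ hhhheehhYhS   [Y → e]
hhhheehhYhS ⇒ hhhheehhehS   [Y → e]
hhhheehhehS ⇒ hhhheehhehYa   [S → Y a]
hhhheehhehYa ⇒ hhhheehhehea   [Y → e]

S⇒hYS⇒hhYhS⇒hhYYhS⇒hhhYhYhS⇒hhhhYhhYhS⇒hhhhYYhhYhS⇒hhhheYhhYhS⇒hhhheehhYhS⇒hhhheehhehS⇒hhhheehhehYa⇒hhhheehhehea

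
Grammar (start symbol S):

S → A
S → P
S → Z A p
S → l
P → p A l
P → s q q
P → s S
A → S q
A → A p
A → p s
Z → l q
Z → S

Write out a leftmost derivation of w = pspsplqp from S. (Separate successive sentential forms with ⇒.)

S⇒ZAp⇒SAp⇒ZApAp⇒SApAp⇒AApAp⇒psApAp⇒pspspAp⇒pspspSqp⇒pspsplqp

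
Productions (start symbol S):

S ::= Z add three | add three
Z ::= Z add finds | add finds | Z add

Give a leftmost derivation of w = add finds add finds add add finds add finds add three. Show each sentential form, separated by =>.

S => Z add three   [S ::= Z add three]
Z add three => Z add finds add three   [Z ::= Z add finds]
Z add finds add three => Z add finds add finds add three   [Z ::= Z add finds]
Z add finds add finds add three => Z add add finds add finds add three   [Z ::= Z add]
Z add add finds add finds add three => Z add finds add add finds add finds add three   [Z ::= Z add finds]
Z add finds add add finds add finds add three => add finds add finds add add finds add finds add three   [Z ::= add finds]

S => Z add three => Z add finds add three => Z add finds add finds add three => Z add add finds add finds add three => Z add finds add add finds add finds add three => add finds add finds add add finds add finds add three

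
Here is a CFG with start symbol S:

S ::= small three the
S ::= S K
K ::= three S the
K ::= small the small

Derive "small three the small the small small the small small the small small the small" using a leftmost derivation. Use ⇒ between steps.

S ⇒ S K ⇒ S K K ⇒ S K K K ⇒ S K K K K ⇒ small three the K K K K ⇒ small three the small the small K K K ⇒ small three the small the small small the small K K ⇒ small three the small the small small the small small the small K ⇒ small three the small the small small the small small the small small the small

S ⇒ S K   [S ::= S K]
S K ⇒ S K K   [S ::= S K]
S K K ⇒ S K K K   [S ::= S K]
S K K K ⇒ S K K K K   [S ::= S K]
S K K K K ⇒ small three the K K K K   [S ::= small three the]
small three the K K K K ⇒ small three the small the small K K K   [K ::= small the small]
small three the small the small K K K ⇒ small three the small the small small the small K K   [K ::= small the small]
small three the small the small small the small K K ⇒ small three the small the small small the small small the small K   [K ::= small the small]
small three the small the small small the small small the small K ⇒ small three the small the small small the small small the small small the small   [K ::= small the small]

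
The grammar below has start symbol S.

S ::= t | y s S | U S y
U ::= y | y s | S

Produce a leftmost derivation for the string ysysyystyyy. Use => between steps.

S => USy => ysSy => ysysSy => ysysUSyy => ysysySyy => ysysyUSyyy => ysysyysSyyy => ysysyystyyy

S => USy   [S ::= U S y]
USy => ysSy   [U ::= y s]
ysSy => ysysSy   [S ::= y s S]
ysysSy => ysysUSyy   [S ::= U S y]
ysysUSyy => ysysySyy   [U ::= y]
ysysySyy => ysysyUSyyy   [S ::= U S y]
ysysyUSyyy => ysysyysSyyy   [U ::= y s]
ysysyysSyyy => ysysyystyyy   [S ::= t]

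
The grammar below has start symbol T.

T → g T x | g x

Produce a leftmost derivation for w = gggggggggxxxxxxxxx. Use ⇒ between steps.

T ⇒ gTx   [T → g T x]
gTx ⇒ ggTxx   [T → g T x]
ggTxx ⇒ gggTxxx   [T → g T x]
gggTxxx ⇒ ggggTxxxx   [T → g T x]
ggggTxxxx ⇒ gggggTxxxxx   [T → g T x]
gggggTxxxxx ⇒ ggggggTxxxxxx   [T → g T x]
ggggggTxxxxxx ⇒ gggggggTxxxxxxx   [T → g T x]
gggggggTxxxxxxx ⇒ ggggggggTxxxxxxxx   [T → g T x]
ggggggggTxxxxxxxx ⇒ gggggggggxxxxxxxxx   [T → g x]

T ⇒ gTx ⇒ ggTxx ⇒ gggTxxx ⇒ ggggTxxxx ⇒ gggggTxxxxx ⇒ ggggggTxxxxxx ⇒ gggggggTxxxxxxx ⇒ ggggggggTxxxxxxxx ⇒ gggggggggxxxxxxxxx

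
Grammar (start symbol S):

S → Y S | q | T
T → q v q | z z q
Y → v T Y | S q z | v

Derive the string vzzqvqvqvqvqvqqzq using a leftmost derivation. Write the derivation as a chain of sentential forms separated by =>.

S => YS   [S → Y S]
YS => SqzS   [Y → S q z]
SqzS => YSqzS   [S → Y S]
YSqzS => vTYSqzS   [Y → v T Y]
vTYSqzS => vzzqYSqzS   [T → z z q]
vzzqYSqzS => vzzqvTYSqzS   [Y → v T Y]
vzzqvTYSqzS => vzzqvqvqYSqzS   [T → q v q]
vzzqvqvqYSqzS => vzzqvqvqvTYSqzS   [Y → v T Y]
vzzqvqvqvTYSqzS => vzzqvqvqvqvqYSqzS   [T → q v q]
vzzqvqvqvqvqYSqzS => vzzqvqvqvqvqvSqzS   [Y → v]
vzzqvqvqvqvqvSqzS => vzzqvqvqvqvqvqqzS   [S → q]
vzzqvqvqvqvqvqqzS => vzzqvqvqvqvqvqqzq   [S → q]

S => YS => SqzS => YSqzS => vTYSqzS => vzzqYSqzS => vzzqvTYSqzS => vzzqvqvqYSqzS => vzzqvqvqvTYSqzS => vzzqvqvqvqvqYSqzS => vzzqvqvqvqvqvSqzS => vzzqvqvqvqvqvqqzS => vzzqvqvqvqvqvqqzq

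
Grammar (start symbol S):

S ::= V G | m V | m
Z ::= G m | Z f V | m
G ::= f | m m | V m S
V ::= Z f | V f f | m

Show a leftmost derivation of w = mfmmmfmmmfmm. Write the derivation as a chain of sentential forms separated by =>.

S => VG   [S ::= V G]
VG => ZfG   [V ::= Z f]
ZfG => GmfG   [Z ::= G m]
GmfG => VmSmfG   [G ::= V m S]
VmSmfG => ZfmSmfG   [V ::= Z f]
ZfmSmfG => GmfmSmfG   [Z ::= G m]
GmfmSmfG => VmSmfmSmfG   [G ::= V m S]
VmSmfmSmfG => ZfmSmfmSmfG   [V ::= Z f]
ZfmSmfmSmfG => mfmSmfmSmfG   [Z ::= m]
mfmSmfmSmfG => mfmmmfmSmfG   [S ::= m]
mfmmmfmSmfG => mfmmmfmmmfG   [S ::= m]
mfmmmfmmmfG => mfmmmfmmmfmm   [G ::= m m]

S=>VG=>ZfG=>GmfG=>VmSmfG=>ZfmSmfG=>GmfmSmfG=>VmSmfmSmfG=>ZfmSmfmSmfG=>mfmSmfmSmfG=>mfmmmfmSmfG=>mfmmmfmmmfG=>mfmmmfmmmfmm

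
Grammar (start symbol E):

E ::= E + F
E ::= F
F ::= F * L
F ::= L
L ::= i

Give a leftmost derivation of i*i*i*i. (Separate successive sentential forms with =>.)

E => F   [E ::= F]
F => F*L   [F ::= F * L]
F*L => F*L*L   [F ::= F * L]
F*L*L => F*L*L*L   [F ::= F * L]
F*L*L*L => L*L*L*L   [F ::= L]
L*L*L*L => i*L*L*L   [L ::= i]
i*L*L*L => i*i*L*L   [L ::= i]
i*i*L*L => i*i*i*L   [L ::= i]
i*i*i*L => i*i*i*i   [L ::= i]

E => F => F*L => F*L*L => F*L*L*L => L*L*L*L => i*L*L*L => i*i*L*L => i*i*i*L => i*i*i*i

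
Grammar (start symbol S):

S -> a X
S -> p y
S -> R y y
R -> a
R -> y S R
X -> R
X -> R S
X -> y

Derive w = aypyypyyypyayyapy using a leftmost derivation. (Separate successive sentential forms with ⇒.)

S ⇒ aX ⇒ aRS ⇒ aySRS ⇒ aypyRS ⇒ aypyySRS ⇒ aypyypyRS ⇒ aypyypyySRS ⇒ aypyypyyRyyRS ⇒ aypyypyyySRyyRS ⇒ aypyypyyypyRyyRS ⇒ aypyypyyypyayyRS ⇒ aypyypyyypyayyaS ⇒ aypyypyyypyayyapy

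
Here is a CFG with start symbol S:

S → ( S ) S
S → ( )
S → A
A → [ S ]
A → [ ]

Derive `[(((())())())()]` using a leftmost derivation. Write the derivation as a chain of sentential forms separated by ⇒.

S⇒A⇒[S]⇒[(S)S]⇒[((S)S)S]⇒[(((S)S)S)S]⇒[(((())S)S)S]⇒[(((())())S)S]⇒[(((())())())S]⇒[(((())())())()]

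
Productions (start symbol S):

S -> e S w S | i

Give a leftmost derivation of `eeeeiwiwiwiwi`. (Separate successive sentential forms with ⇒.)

S⇒eSwS⇒eeSwSwS⇒eeeSwSwSwS⇒eeeeSwSwSwSwS⇒eeeeiwSwSwSwS⇒eeeeiwiwSwSwS⇒eeeeiwiwiwSwS⇒eeeeiwiwiwiwS⇒eeeeiwiwiwiwi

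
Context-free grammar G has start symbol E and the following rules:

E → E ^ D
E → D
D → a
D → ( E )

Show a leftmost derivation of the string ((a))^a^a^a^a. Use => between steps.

E=>E^D=>E^D^D=>E^D^D^D=>E^D^D^D^D=>D^D^D^D^D=>(E)^D^D^D^D=>(D)^D^D^D^D=>((E))^D^D^D^D=>((D))^D^D^D^D=>((a))^D^D^D^D=>((a))^a^D^D^D=>((a))^a^a^D^D=>((a))^a^a^a^D=>((a))^a^a^a^a

E => E^D   [E → E ^ D]
E^D => E^D^D   [E → E ^ D]
E^D^D => E^D^D^D   [E → E ^ D]
E^D^D^D => E^D^D^D^D   [E → E ^ D]
E^D^D^D^D => D^D^D^D^D   [E → D]
D^D^D^D^D => (E)^D^D^D^D   [D → ( E )]
(E)^D^D^D^D => (D)^D^D^D^D   [E → D]
(D)^D^D^D^D => ((E))^D^D^D^D   [D → ( E )]
((E))^D^D^D^D => ((D))^D^D^D^D   [E → D]
((D))^D^D^D^D => ((a))^D^D^D^D   [D → a]
((a))^D^D^D^D => ((a))^a^D^D^D   [D → a]
((a))^a^D^D^D => ((a))^a^a^D^D   [D → a]
((a))^a^a^D^D => ((a))^a^a^a^D   [D → a]
((a))^a^a^a^D => ((a))^a^a^a^a   [D → a]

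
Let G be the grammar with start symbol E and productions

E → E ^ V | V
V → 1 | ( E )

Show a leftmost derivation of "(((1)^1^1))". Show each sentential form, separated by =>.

E=>V=>(E)=>(V)=>((E))=>((E^V))=>((E^V^V))=>((V^V^V))=>(((E)^V^V))=>(((V)^V^V))=>(((1)^V^V))=>(((1)^1^V))=>(((1)^1^1))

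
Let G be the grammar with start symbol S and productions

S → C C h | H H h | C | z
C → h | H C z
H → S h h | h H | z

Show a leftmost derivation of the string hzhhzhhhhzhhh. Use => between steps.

S => HHh => hHHh => hShhHh => hHHhhhHh => hShhHhhhHh => hzhhHhhhHh => hzhhzhhhHh => hzhhzhhhhHh => hzhhzhhhhShhh => hzhhzhhhhzhhh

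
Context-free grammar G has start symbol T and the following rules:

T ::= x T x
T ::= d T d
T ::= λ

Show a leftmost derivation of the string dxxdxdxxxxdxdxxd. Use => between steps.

T=>dTd=>dxTxd=>dxxTxxd=>dxxdTdxxd=>dxxdxTxdxxd=>dxxdxdTdxdxxd=>dxxdxdxTxdxdxxd=>dxxdxdxxTxxdxdxxd=>dxxdxdxxxxdxdxxd

T => dTd   [T ::= d T d]
dTd => dxTxd   [T ::= x T x]
dxTxd => dxxTxxd   [T ::= x T x]
dxxTxxd => dxxdTdxxd   [T ::= d T d]
dxxdTdxxd => dxxdxTxdxxd   [T ::= x T x]
dxxdxTxdxxd => dxxdxdTdxdxxd   [T ::= d T d]
dxxdxdTdxdxxd => dxxdxdxTxdxdxxd   [T ::= x T x]
dxxdxdxTxdxdxxd => dxxdxdxxTxxdxdxxd   [T ::= x T x]
dxxdxdxxTxxdxdxxd => dxxdxdxxxxdxdxxd   [T ::= λ]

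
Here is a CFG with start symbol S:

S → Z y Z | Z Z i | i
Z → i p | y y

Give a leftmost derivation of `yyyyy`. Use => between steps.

S=>ZyZ=>yyyZ=>yyyyy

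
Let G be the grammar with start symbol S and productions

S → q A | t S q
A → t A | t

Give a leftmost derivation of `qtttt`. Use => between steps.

S=>qA=>qtA=>qttA=>qtttA=>qtttt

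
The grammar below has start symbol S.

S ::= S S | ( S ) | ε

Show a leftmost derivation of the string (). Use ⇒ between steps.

S ⇒ SS   [S ::= S S]
SS ⇒ SSS   [S ::= S S]
SSS ⇒ (S)SS   [S ::= ( S )]
(S)SS ⇒ ()SS   [S ::= ε]
()SS ⇒ ()S   [S ::= ε]
()S ⇒ ()   [S ::= ε]

S ⇒ SS ⇒ SSS ⇒ (S)SS ⇒ ()SS ⇒ ()S ⇒ ()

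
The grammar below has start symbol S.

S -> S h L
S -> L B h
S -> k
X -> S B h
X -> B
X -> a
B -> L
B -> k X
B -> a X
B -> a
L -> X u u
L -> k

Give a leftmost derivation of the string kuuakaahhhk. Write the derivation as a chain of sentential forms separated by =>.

S => ShL   [S -> S h L]
ShL => LBhhL   [S -> L B h]
LBhhL => XuuBhhL   [L -> X u u]
XuuBhhL => BuuBhhL   [X -> B]
BuuBhhL => LuuBhhL   [B -> L]
LuuBhhL => kuuBhhL   [L -> k]
kuuBhhL => kuuaXhhL   [B -> a X]
kuuaXhhL => kuuaSBhhhL   [X -> S B h]
kuuaSBhhhL => kuuakBhhhL   [S -> k]
kuuakBhhhL => kuuakaXhhhL   [B -> a X]
kuuakaXhhhL => kuuakaahhhL   [X -> a]
kuuakaahhhL => kuuakaahhhk   [L -> k]

S => ShL => LBhhL => XuuBhhL => BuuBhhL => LuuBhhL => kuuBhhL => kuuaXhhL => kuuaSBhhhL => kuuakBhhhL => kuuakaXhhhL => kuuakaahhhL => kuuakaahhhk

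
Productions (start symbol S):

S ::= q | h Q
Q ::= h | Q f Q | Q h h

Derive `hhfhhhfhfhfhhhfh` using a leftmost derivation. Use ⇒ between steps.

S ⇒ hQ   [S ::= h Q]
hQ ⇒ hQfQ   [Q ::= Q f Q]
hQfQ ⇒ hQhhfQ   [Q ::= Q h h]
hQhhfQ ⇒ hQfQhhfQ   [Q ::= Q f Q]
hQfQhhfQ ⇒ hQfQfQhhfQ   [Q ::= Q f Q]
hQfQfQhhfQ ⇒ hQfQfQfQhhfQ   [Q ::= Q f Q]
hQfQfQfQhhfQ ⇒ hQfQfQfQfQhhfQ   [Q ::= Q f Q]
hQfQfQfQfQhhfQ ⇒ hhfQfQfQfQhhfQ   [Q ::= h]
hhfQfQfQfQhhfQ ⇒ hhfQhhfQfQfQhhfQ   [Q ::= Q h h]
hhfQhhfQfQfQhhfQ ⇒ hhfhhhfQfQfQhhfQ   [Q ::= h]
hhfhhhfQfQfQhhfQ ⇒ hhfhhhfhfQfQhhfQ   [Q ::= h]
hhfhhhfhfQfQhhfQ ⇒ hhfhhhfhfhfQhhfQ   [Q ::= h]
hhfhhhfhfhfQhhfQ ⇒ hhfhhhfhfhfhhhfQ   [Q ::= h]
hhfhhhfhfhfhhhfQ ⇒ hhfhhhfhfhfhhhfh   [Q ::= h]

S ⇒ hQ ⇒ hQfQ ⇒ hQhhfQ ⇒ hQfQhhfQ ⇒ hQfQfQhhfQ ⇒ hQfQfQfQhhfQ ⇒ hQfQfQfQfQhhfQ ⇒ hhfQfQfQfQhhfQ ⇒ hhfQhhfQfQfQhhfQ ⇒ hhfhhhfQfQfQhhfQ ⇒ hhfhhhfhfQfQhhfQ ⇒ hhfhhhfhfhfQhhfQ ⇒ hhfhhhfhfhfhhhfQ ⇒ hhfhhhfhfhfhhhfh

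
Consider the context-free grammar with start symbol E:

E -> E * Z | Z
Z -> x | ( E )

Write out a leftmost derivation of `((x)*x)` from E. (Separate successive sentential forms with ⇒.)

E ⇒ Z   [E -> Z]
Z ⇒ (E)   [Z -> ( E )]
(E) ⇒ (E*Z)   [E -> E * Z]
(E*Z) ⇒ (Z*Z)   [E -> Z]
(Z*Z) ⇒ ((E)*Z)   [Z -> ( E )]
((E)*Z) ⇒ ((Z)*Z)   [E -> Z]
((Z)*Z) ⇒ ((x)*Z)   [Z -> x]
((x)*Z) ⇒ ((x)*x)   [Z -> x]

E ⇒ Z ⇒ (E) ⇒ (E*Z) ⇒ (Z*Z) ⇒ ((E)*Z) ⇒ ((Z)*Z) ⇒ ((x)*Z) ⇒ ((x)*x)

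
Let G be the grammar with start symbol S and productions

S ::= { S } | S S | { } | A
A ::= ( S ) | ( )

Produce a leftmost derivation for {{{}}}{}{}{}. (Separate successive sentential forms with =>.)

S => SS   [S ::= S S]
SS => SSS   [S ::= S S]
SSS => SSSS   [S ::= S S]
SSSS => {S}SSS   [S ::= { S }]
{S}SSS => {{S}}SSS   [S ::= { S }]
{{S}}SSS => {{{}}}SSS   [S ::= { }]
{{{}}}SSS => {{{}}}{}SS   [S ::= { }]
{{{}}}{}SS => {{{}}}{}{}S   [S ::= { }]
{{{}}}{}{}S => {{{}}}{}{}{}   [S ::= { }]

S => SS => SSS => SSSS => {S}SSS => {{S}}SSS => {{{}}}SSS => {{{}}}{}SS => {{{}}}{}{}S => {{{}}}{}{}{}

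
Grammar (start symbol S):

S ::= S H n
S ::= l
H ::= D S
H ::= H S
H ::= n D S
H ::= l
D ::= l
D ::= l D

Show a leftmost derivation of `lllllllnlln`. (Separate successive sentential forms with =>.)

S => SHn   [S ::= S H n]
SHn => SHnHn   [S ::= S H n]
SHnHn => lHnHn   [S ::= l]
lHnHn => lHSnHn   [H ::= H S]
lHSnHn => lDSSnHn   [H ::= D S]
lDSSnHn => llDSSnHn   [D ::= l D]
llDSSnHn => lllDSSnHn   [D ::= l D]
lllDSSnHn => llllDSSnHn   [D ::= l D]
llllDSSnHn => lllllSSnHn   [D ::= l]
lllllSSnHn => llllllSnHn   [S ::= l]
llllllSnHn => lllllllnHn   [S ::= l]
lllllllnHn => lllllllnHSn   [H ::= H S]
lllllllnHSn => lllllllnlSn   [H ::= l]
lllllllnlSn => lllllllnlln   [S ::= l]

S => SHn => SHnHn => lHnHn => lHSnHn => lDSSnHn => llDSSnHn => lllDSSnHn => llllDSSnHn => lllllSSnHn => llllllSnHn => lllllllnHn => lllllllnHSn => lllllllnlSn => lllllllnlln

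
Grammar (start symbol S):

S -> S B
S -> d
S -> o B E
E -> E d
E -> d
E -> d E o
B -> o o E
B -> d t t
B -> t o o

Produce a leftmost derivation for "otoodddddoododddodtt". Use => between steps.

S => SB   [S -> S B]
SB => oBEB   [S -> o B E]
oBEB => otooEB   [B -> t o o]
otooEB => otoodEoB   [E -> d E o]
otoodEoB => otoodEdoB   [E -> E d]
otoodEdoB => otoodEddoB   [E -> E d]
otoodEddoB => otoodEdddoB   [E -> E d]
otoodEdddoB => otooddEodddoB   [E -> d E o]
otooddEodddoB => otooddEdodddoB   [E -> E d]
otooddEdodddoB => otoodddEododddoB   [E -> d E o]
otoodddEododddoB => otooddddEoododddoB   [E -> d E o]
otooddddEoododddoB => otoodddddoododddoB   [E -> d]
otoodddddoododddoB => otoodddddoododddodtt   [B -> d t t]

S=>SB=>oBEB=>otooEB=>otoodEoB=>otoodEdoB=>otoodEddoB=>otoodEdddoB=>otooddEodddoB=>otooddEdodddoB=>otoodddEododddoB=>otooddddEoododddoB=>otoodddddoododddoB=>otoodddddoododddodtt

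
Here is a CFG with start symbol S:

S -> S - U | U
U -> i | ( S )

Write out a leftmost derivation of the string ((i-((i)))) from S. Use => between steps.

S=>U=>(S)=>(U)=>((S))=>((S-U))=>((U-U))=>((i-U))=>((i-(S)))=>((i-(U)))=>((i-((S))))=>((i-((U))))=>((i-((i))))

S => U   [S -> U]
U => (S)   [U -> ( S )]
(S) => (U)   [S -> U]
(U) => ((S))   [U -> ( S )]
((S)) => ((S-U))   [S -> S - U]
((S-U)) => ((U-U))   [S -> U]
((U-U)) => ((i-U))   [U -> i]
((i-U)) => ((i-(S)))   [U -> ( S )]
((i-(S))) => ((i-(U)))   [S -> U]
((i-(U))) => ((i-((S))))   [U -> ( S )]
((i-((S)))) => ((i-((U))))   [S -> U]
((i-((U)))) => ((i-((i))))   [U -> i]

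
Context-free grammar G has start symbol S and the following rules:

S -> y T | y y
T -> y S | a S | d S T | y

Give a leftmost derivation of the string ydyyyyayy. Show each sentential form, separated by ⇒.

S ⇒ yT ⇒ ydST ⇒ ydyTT ⇒ ydyyST ⇒ ydyyyTT ⇒ ydyyyyT ⇒ ydyyyyaS ⇒ ydyyyyayy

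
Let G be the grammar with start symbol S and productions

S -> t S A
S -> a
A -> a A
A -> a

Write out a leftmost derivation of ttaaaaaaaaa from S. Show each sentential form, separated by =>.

S => tSA   [S -> t S A]
tSA => ttSAA   [S -> t S A]
ttSAA => ttaAA   [S -> a]
ttaAA => ttaaAA   [A -> a A]
ttaaAA => ttaaaAA   [A -> a A]
ttaaaAA => ttaaaaAA   [A -> a A]
ttaaaaAA => ttaaaaaAA   [A -> a A]
ttaaaaaAA => ttaaaaaaA   [A -> a]
ttaaaaaaA => ttaaaaaaaA   [A -> a A]
ttaaaaaaaA => ttaaaaaaaaA   [A -> a A]
ttaaaaaaaaA => ttaaaaaaaaa   [A -> a]

S=>tSA=>ttSAA=>ttaAA=>ttaaAA=>ttaaaAA=>ttaaaaAA=>ttaaaaaAA=>ttaaaaaaA=>ttaaaaaaaA=>ttaaaaaaaaA=>ttaaaaaaaaa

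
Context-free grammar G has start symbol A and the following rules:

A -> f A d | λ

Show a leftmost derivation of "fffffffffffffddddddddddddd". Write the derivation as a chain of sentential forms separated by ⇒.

A ⇒ fAd ⇒ ffAdd ⇒ fffAddd ⇒ ffffAdddd ⇒ fffffAddddd ⇒ ffffffAdddddd ⇒ fffffffAddddddd ⇒ ffffffffAdddddddd ⇒ fffffffffAddddddddd ⇒ ffffffffffAdddddddddd ⇒ fffffffffffAddddddddddd ⇒ ffffffffffffAdddddddddddd ⇒ fffffffffffffAddddddddddddd ⇒ fffffffffffffddddddddddddd

A ⇒ fAd   [A -> f A d]
fAd ⇒ ffAdd   [A -> f A d]
ffAdd ⇒ fffAddd   [A -> f A d]
fffAddd ⇒ ffffAdddd   [A -> f A d]
ffffAdddd ⇒ fffffAddddd   [A -> f A d]
fffffAddddd ⇒ ffffffAdddddd   [A -> f A d]
ffffffAdddddd ⇒ fffffffAddddddd   [A -> f A d]
fffffffAddddddd ⇒ ffffffffAdddddddd   [A -> f A d]
ffffffffAdddddddd ⇒ fffffffffAddddddddd   [A -> f A d]
fffffffffAddddddddd ⇒ ffffffffffAdddddddddd   [A -> f A d]
ffffffffffAdddddddddd ⇒ fffffffffffAddddddddddd   [A -> f A d]
fffffffffffAddddddddddd ⇒ ffffffffffffAdddddddddddd   [A -> f A d]
ffffffffffffAdddddddddddd ⇒ fffffffffffffAddddddddddddd   [A -> f A d]
fffffffffffffAddddddddddddd ⇒ fffffffffffffddddddddddddd   [A -> λ]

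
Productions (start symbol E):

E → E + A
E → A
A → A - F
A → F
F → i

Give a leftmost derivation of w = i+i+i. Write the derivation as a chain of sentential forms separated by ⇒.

E ⇒ E+A ⇒ E+A+A ⇒ A+A+A ⇒ F+A+A ⇒ i+A+A ⇒ i+F+A ⇒ i+i+A ⇒ i+i+F ⇒ i+i+i

E ⇒ E+A   [E → E + A]
E+A ⇒ E+A+A   [E → E + A]
E+A+A ⇒ A+A+A   [E → A]
A+A+A ⇒ F+A+A   [A → F]
F+A+A ⇒ i+A+A   [F → i]
i+A+A ⇒ i+F+A   [A → F]
i+F+A ⇒ i+i+A   [F → i]
i+i+A ⇒ i+i+F   [A → F]
i+i+F ⇒ i+i+i   [F → i]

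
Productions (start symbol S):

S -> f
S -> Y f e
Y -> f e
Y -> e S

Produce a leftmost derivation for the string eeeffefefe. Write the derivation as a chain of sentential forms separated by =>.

S => Yfe   [S -> Y f e]
Yfe => eSfe   [Y -> e S]
eSfe => eYfefe   [S -> Y f e]
eYfefe => eeSfefe   [Y -> e S]
eeSfefe => eeYfefefe   [S -> Y f e]
eeYfefefe => eeeSfefefe   [Y -> e S]
eeeSfefefe => eeeffefefe   [S -> f]

S=>Yfe=>eSfe=>eYfefe=>eeSfefe=>eeYfefefe=>eeeSfefefe=>eeeffefefe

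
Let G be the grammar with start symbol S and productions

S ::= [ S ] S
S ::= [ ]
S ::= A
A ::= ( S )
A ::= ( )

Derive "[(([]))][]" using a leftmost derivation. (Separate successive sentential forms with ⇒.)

S ⇒ [S]S ⇒ [A]S ⇒ [(S)]S ⇒ [(A)]S ⇒ [((S))]S ⇒ [(([]))]S ⇒ [(([]))][]

S ⇒ [S]S   [S ::= [ S ] S]
[S]S ⇒ [A]S   [S ::= A]
[A]S ⇒ [(S)]S   [A ::= ( S )]
[(S)]S ⇒ [(A)]S   [S ::= A]
[(A)]S ⇒ [((S))]S   [A ::= ( S )]
[((S))]S ⇒ [(([]))]S   [S ::= [ ]]
[(([]))]S ⇒ [(([]))][]   [S ::= [ ]]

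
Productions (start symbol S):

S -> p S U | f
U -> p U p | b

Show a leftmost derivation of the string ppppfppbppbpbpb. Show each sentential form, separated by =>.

S => pSU   [S -> p S U]
pSU => ppSUU   [S -> p S U]
ppSUU => pppSUUU   [S -> p S U]
pppSUUU => ppppSUUUU   [S -> p S U]
ppppSUUUU => ppppfUUUU   [S -> f]
ppppfUUUU => ppppfpUpUUU   [U -> p U p]
ppppfpUpUUU => ppppfppUppUUU   [U -> p U p]
ppppfppUppUUU => ppppfppbppUUU   [U -> b]
ppppfppbppUUU => ppppfppbppbUU   [U -> b]
ppppfppbppbUU => ppppfppbppbpUpU   [U -> p U p]
ppppfppbppbpUpU => ppppfppbppbpbpU   [U -> b]
ppppfppbppbpbpU => ppppfppbppbpbpb   [U -> b]

S=>pSU=>ppSUU=>pppSUUU=>ppppSUUUU=>ppppfUUUU=>ppppfpUpUUU=>ppppfppUppUUU=>ppppfppbppUUU=>ppppfppbppbUU=>ppppfppbppbpUpU=>ppppfppbppbpbpU=>ppppfppbppbpbpb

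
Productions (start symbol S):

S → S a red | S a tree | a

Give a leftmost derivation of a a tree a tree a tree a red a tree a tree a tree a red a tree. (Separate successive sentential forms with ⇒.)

S ⇒ S a tree   [S → S a tree]
S a tree ⇒ S a red a tree   [S → S a red]
S a red a tree ⇒ S a tree a red a tree   [S → S a tree]
S a tree a red a tree ⇒ S a tree a tree a red a tree   [S → S a tree]
S a tree a tree a red a tree ⇒ S a tree a tree a tree a red a tree   [S → S a tree]
S a tree a tree a tree a red a tree ⇒ S a red a tree a tree a tree a red a tree   [S → S a red]
S a red a tree a tree a tree a red a tree ⇒ S a tree a red a tree a tree a tree a red a tree   [S → S a tree]
S a tree a red a tree a tree a tree a red a tree ⇒ S a tree a tree a red a tree a tree a tree a red a tree   [S → S a tree]
S a tree a tree a red a tree a tree a tree a red a tree ⇒ S a tree a tree a tree a red a tree a tree a tree a red a tree   [S → S a tree]
S a tree a tree a tree a red a tree a tree a tree a red a tree ⇒ a a tree a tree a tree a red a tree a tree a tree a red a tree   [S → a]

S ⇒ S a tree ⇒ S a red a tree ⇒ S a tree a red a tree ⇒ S a tree a tree a red a tree ⇒ S a tree a tree a tree a red a tree ⇒ S a red a tree a tree a tree a red a tree ⇒ S a tree a red a tree a tree a tree a red a tree ⇒ S a tree a tree a red a tree a tree a tree a red a tree ⇒ S a tree a tree a tree a red a tree a tree a tree a red a tree ⇒ a a tree a tree a tree a red a tree a tree a tree a red a tree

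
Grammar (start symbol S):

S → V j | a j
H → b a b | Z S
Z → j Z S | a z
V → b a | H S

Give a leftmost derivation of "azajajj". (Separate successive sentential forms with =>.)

S => Vj   [S → V j]
Vj => HSj   [V → H S]
HSj => ZSSj   [H → Z S]
ZSSj => azSSj   [Z → a z]
azSSj => azajSj   [S → a j]
azajSj => azajajj   [S → a j]

S=>Vj=>HSj=>ZSSj=>azSSj=>azajSj=>azajajj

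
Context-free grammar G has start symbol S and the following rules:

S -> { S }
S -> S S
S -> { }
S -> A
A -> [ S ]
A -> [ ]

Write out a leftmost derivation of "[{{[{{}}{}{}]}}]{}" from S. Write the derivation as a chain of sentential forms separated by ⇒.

S ⇒ SS   [S -> S S]
SS ⇒ AS   [S -> A]
AS ⇒ [S]S   [A -> [ S ]]
[S]S ⇒ [{S}]S   [S -> { S }]
[{S}]S ⇒ [{{S}}]S   [S -> { S }]
[{{S}}]S ⇒ [{{A}}]S   [S -> A]
[{{A}}]S ⇒ [{{[S]}}]S   [A -> [ S ]]
[{{[S]}}]S ⇒ [{{[SS]}}]S   [S -> S S]
[{{[SS]}}]S ⇒ [{{[SSS]}}]S   [S -> S S]
[{{[SSS]}}]S ⇒ [{{[{S}SS]}}]S   [S -> { S }]
[{{[{S}SS]}}]S ⇒ [{{[{{}}SS]}}]S   [S -> { }]
[{{[{{}}SS]}}]S ⇒ [{{[{{}}{}S]}}]S   [S -> { }]
[{{[{{}}{}S]}}]S ⇒ [{{[{{}}{}{}]}}]S   [S -> { }]
[{{[{{}}{}{}]}}]S ⇒ [{{[{{}}{}{}]}}]{}   [S -> { }]

S ⇒ SS ⇒ AS ⇒ [S]S ⇒ [{S}]S ⇒ [{{S}}]S ⇒ [{{A}}]S ⇒ [{{[S]}}]S ⇒ [{{[SS]}}]S ⇒ [{{[SSS]}}]S ⇒ [{{[{S}SS]}}]S ⇒ [{{[{{}}SS]}}]S ⇒ [{{[{{}}{}S]}}]S ⇒ [{{[{{}}{}{}]}}]S ⇒ [{{[{{}}{}{}]}}]{}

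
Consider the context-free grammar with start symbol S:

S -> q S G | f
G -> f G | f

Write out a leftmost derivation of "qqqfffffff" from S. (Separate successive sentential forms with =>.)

S => qSG   [S -> q S G]
qSG => qqSGG   [S -> q S G]
qqSGG => qqqSGGG   [S -> q S G]
qqqSGGG => qqqfGGG   [S -> f]
qqqfGGG => qqqffGG   [G -> f]
qqqffGG => qqqfffGG   [G -> f G]
qqqfffGG => qqqffffGG   [G -> f G]
qqqffffGG => qqqfffffG   [G -> f]
qqqfffffG => qqqffffffG   [G -> f G]
qqqffffffG => qqqfffffff   [G -> f]

S => qSG => qqSGG => qqqSGGG => qqqfGGG => qqqffGG => qqqfffGG => qqqffffGG => qqqfffffG => qqqffffffG => qqqfffffff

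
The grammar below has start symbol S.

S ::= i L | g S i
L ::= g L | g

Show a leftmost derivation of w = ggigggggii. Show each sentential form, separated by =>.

S => gSi   [S ::= g S i]
gSi => ggSii   [S ::= g S i]
ggSii => ggiLii   [S ::= i L]
ggiLii => ggigLii   [L ::= g L]
ggigLii => ggiggLii   [L ::= g L]
ggiggLii => ggigggLii   [L ::= g L]
ggigggLii => ggiggggLii   [L ::= g L]
ggiggggLii => ggigggggii   [L ::= g]

S=>gSi=>ggSii=>ggiLii=>ggigLii=>ggiggLii=>ggigggLii=>ggiggggLii=>ggigggggii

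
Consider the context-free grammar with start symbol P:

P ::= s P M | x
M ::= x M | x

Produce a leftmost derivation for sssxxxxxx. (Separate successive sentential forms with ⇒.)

P ⇒ sPM ⇒ ssPMM ⇒ sssPMMM ⇒ sssxMMM ⇒ sssxxMM ⇒ sssxxxM ⇒ sssxxxxM ⇒ sssxxxxxM ⇒ sssxxxxxx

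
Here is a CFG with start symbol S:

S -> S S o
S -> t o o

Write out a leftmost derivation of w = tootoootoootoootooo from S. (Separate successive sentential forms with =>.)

S => SSo   [S -> S S o]
SSo => SSoSo   [S -> S S o]
SSoSo => SSoSoSo   [S -> S S o]
SSoSoSo => SSoSoSoSo   [S -> S S o]
SSoSoSoSo => tooSoSoSoSo   [S -> t o o]
tooSoSoSoSo => tootoooSoSoSo   [S -> t o o]
tootoooSoSoSo => tootoootoooSoSo   [S -> t o o]
tootoootoooSoSo => tootoootoootoooSo   [S -> t o o]
tootoootoootoooSo => tootoootoootoootooo   [S -> t o o]

S => SSo => SSoSo => SSoSoSo => SSoSoSoSo => tooSoSoSoSo => tootoooSoSoSo => tootoootoooSoSo => tootoootoootoooSo => tootoootoootoootooo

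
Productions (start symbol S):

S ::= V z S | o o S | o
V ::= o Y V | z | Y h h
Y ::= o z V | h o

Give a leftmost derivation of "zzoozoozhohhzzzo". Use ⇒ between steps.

S ⇒ VzS ⇒ zzS ⇒ zzVzS ⇒ zzoYVzS ⇒ zzoozVVzS ⇒ zzoozoYVVzS ⇒ zzoozoozVVVzS ⇒ zzoozoozYhhVVzS ⇒ zzoozoozhohhVVzS ⇒ zzoozoozhohhzVzS ⇒ zzoozoozhohhzzzS ⇒ zzoozoozhohhzzzo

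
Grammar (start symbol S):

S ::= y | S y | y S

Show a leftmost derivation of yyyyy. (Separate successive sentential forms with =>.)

S => yS => ySy => yySy => yySyy => yyyyy

S => yS   [S ::= y S]
yS => ySy   [S ::= S y]
ySy => yySy   [S ::= y S]
yySy => yySyy   [S ::= S y]
yySyy => yyyyy   [S ::= y]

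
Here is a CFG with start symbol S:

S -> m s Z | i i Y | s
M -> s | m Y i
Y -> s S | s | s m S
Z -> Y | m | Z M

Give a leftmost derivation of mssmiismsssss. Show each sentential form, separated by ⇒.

S ⇒ msZ ⇒ msZM ⇒ msZMM ⇒ msYMM ⇒ mssmSMM ⇒ mssmiiYMM ⇒ mssmiisSMM ⇒ mssmiismsZMM ⇒ mssmiismsZMMM ⇒ mssmiismsYMMM ⇒ mssmiismssMMM ⇒ mssmiismsssMM ⇒ mssmiismssssM ⇒ mssmiismsssss

S ⇒ msZ   [S -> m s Z]
msZ ⇒ msZM   [Z -> Z M]
msZM ⇒ msZMM   [Z -> Z M]
msZMM ⇒ msYMM   [Z -> Y]
msYMM ⇒ mssmSMM   [Y -> s m S]
mssmSMM ⇒ mssmiiYMM   [S -> i i Y]
mssmiiYMM ⇒ mssmiisSMM   [Y -> s S]
mssmiisSMM ⇒ mssmiismsZMM   [S -> m s Z]
mssmiismsZMM ⇒ mssmiismsZMMM   [Z -> Z M]
mssmiismsZMMM ⇒ mssmiismsYMMM   [Z -> Y]
mssmiismsYMMM ⇒ mssmiismssMMM   [Y -> s]
mssmiismssMMM ⇒ mssmiismsssMM   [M -> s]
mssmiismsssMM ⇒ mssmiismssssM   [M -> s]
mssmiismssssM ⇒ mssmiismsssss   [M -> s]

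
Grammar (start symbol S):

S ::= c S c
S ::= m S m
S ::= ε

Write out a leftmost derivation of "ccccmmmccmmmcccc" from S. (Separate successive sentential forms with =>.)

S => cSc   [S ::= c S c]
cSc => ccScc   [S ::= c S c]
ccScc => cccSccc   [S ::= c S c]
cccSccc => ccccScccc   [S ::= c S c]
ccccScccc => ccccmSmcccc   [S ::= m S m]
ccccmSmcccc => ccccmmSmmcccc   [S ::= m S m]
ccccmmSmmcccc => ccccmmmSmmmcccc   [S ::= m S m]
ccccmmmSmmmcccc => ccccmmmcScmmmcccc   [S ::= c S c]
ccccmmmcScmmmcccc => ccccmmmccmmmcccc   [S ::= ε]

S => cSc => ccScc => cccSccc => ccccScccc => ccccmSmcccc => ccccmmSmmcccc => ccccmmmSmmmcccc => ccccmmmcScmmmcccc => ccccmmmccmmmcccc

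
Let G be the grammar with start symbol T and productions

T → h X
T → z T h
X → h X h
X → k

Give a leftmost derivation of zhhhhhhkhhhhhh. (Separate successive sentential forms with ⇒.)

T ⇒ zTh   [T → z T h]
zTh ⇒ zhXh   [T → h X]
zhXh ⇒ zhhXhh   [X → h X h]
zhhXhh ⇒ zhhhXhhh   [X → h X h]
zhhhXhhh ⇒ zhhhhXhhhh   [X → h X h]
zhhhhXhhhh ⇒ zhhhhhXhhhhh   [X → h X h]
zhhhhhXhhhhh ⇒ zhhhhhhXhhhhhh   [X → h X h]
zhhhhhhXhhhhhh ⇒ zhhhhhhkhhhhhh   [X → k]

T⇒zTh⇒zhXh⇒zhhXhh⇒zhhhXhhh⇒zhhhhXhhhh⇒zhhhhhXhhhhh⇒zhhhhhhXhhhhhh⇒zhhhhhhkhhhhhh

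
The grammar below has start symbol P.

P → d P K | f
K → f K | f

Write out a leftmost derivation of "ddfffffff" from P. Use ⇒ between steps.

P ⇒ dPK   [P → d P K]
dPK ⇒ ddPKK   [P → d P K]
ddPKK ⇒ ddfKK   [P → f]
ddfKK ⇒ ddffKK   [K → f K]
ddffKK ⇒ ddfffKK   [K → f K]
ddfffKK ⇒ ddffffKK   [K → f K]
ddffffKK ⇒ ddfffffKK   [K → f K]
ddfffffKK ⇒ ddffffffK   [K → f]
ddffffffK ⇒ ddfffffff   [K → f]

P⇒dPK⇒ddPKK⇒ddfKK⇒ddffKK⇒ddfffKK⇒ddffffKK⇒ddfffffKK⇒ddffffffK⇒ddfffffff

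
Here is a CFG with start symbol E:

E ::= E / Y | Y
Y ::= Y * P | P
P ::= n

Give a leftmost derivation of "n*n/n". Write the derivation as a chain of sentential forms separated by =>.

E=>E/Y=>Y/Y=>Y*P/Y=>P*P/Y=>n*P/Y=>n*n/Y=>n*n/P=>n*n/n

E => E/Y   [E ::= E / Y]
E/Y => Y/Y   [E ::= Y]
Y/Y => Y*P/Y   [Y ::= Y * P]
Y*P/Y => P*P/Y   [Y ::= P]
P*P/Y => n*P/Y   [P ::= n]
n*P/Y => n*n/Y   [P ::= n]
n*n/Y => n*n/P   [Y ::= P]
n*n/P => n*n/n   [P ::= n]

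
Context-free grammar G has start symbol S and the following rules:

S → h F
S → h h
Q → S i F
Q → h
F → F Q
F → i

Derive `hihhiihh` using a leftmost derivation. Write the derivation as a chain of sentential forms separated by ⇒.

S ⇒ hF ⇒ hFQ ⇒ hFQQ ⇒ hFQQQ ⇒ hiQQQ ⇒ hiSiFQQ ⇒ hihhiFQQ ⇒ hihhiiQQ ⇒ hihhiihQ ⇒ hihhiihh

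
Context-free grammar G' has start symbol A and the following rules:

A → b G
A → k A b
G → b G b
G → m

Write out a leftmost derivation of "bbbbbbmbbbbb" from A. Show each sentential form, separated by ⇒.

A ⇒ bG ⇒ bbGb ⇒ bbbGbb ⇒ bbbbGbbb ⇒ bbbbbGbbbb ⇒ bbbbbbGbbbbb ⇒ bbbbbbmbbbbb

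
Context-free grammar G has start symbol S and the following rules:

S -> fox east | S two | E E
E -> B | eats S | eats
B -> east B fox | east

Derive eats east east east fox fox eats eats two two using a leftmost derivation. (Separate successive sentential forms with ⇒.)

S ⇒ S two ⇒ S two two ⇒ E E two two ⇒ eats S E two two ⇒ eats E E E two two ⇒ eats B E E two two ⇒ eats east B fox E E two two ⇒ eats east east B fox fox E E two two ⇒ eats east east east fox fox E E two two ⇒ eats east east east fox fox eats E two two ⇒ eats east east east fox fox eats eats two two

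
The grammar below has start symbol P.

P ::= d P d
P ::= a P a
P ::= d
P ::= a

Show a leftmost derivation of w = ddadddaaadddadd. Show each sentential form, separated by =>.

P=>dPd=>ddPdd=>ddaPadd=>ddadPdadd=>ddaddPddadd=>ddadddPdddadd=>ddadddaPadddadd=>ddadddaaadddadd

P => dPd   [P ::= d P d]
dPd => ddPdd   [P ::= d P d]
ddPdd => ddaPadd   [P ::= a P a]
ddaPadd => ddadPdadd   [P ::= d P d]
ddadPdadd => ddaddPddadd   [P ::= d P d]
ddaddPddadd => ddadddPdddadd   [P ::= d P d]
ddadddPdddadd => ddadddaPadddadd   [P ::= a P a]
ddadddaPadddadd => ddadddaaadddadd   [P ::= a]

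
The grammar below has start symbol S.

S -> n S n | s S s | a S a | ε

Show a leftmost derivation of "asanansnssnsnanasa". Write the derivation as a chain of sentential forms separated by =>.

S => aSa   [S -> a S a]
aSa => asSsa   [S -> s S s]
asSsa => asaSasa   [S -> a S a]
asaSasa => asanSnasa   [S -> n S n]
asanSnasa => asanaSanasa   [S -> a S a]
asanaSanasa => asananSnanasa   [S -> n S n]
asananSnanasa => asanansSsnanasa   [S -> s S s]
asanansSsnanasa => asanansnSnsnanasa   [S -> n S n]
asanansnSnsnanasa => asanansnsSsnsnanasa   [S -> s S s]
asanansnsSsnsnanasa => asanansnssnsnanasa   [S -> ε]

S=>aSa=>asSsa=>asaSasa=>asanSnasa=>asanaSanasa=>asananSnanasa=>asanansSsnanasa=>asanansnSnsnanasa=>asanansnsSsnsnanasa=>asanansnssnsnanasa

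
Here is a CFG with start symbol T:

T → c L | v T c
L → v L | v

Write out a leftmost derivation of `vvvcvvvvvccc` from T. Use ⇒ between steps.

T ⇒ vTc ⇒ vvTcc ⇒ vvvTccc ⇒ vvvcLccc ⇒ vvvcvLccc ⇒ vvvcvvLccc ⇒ vvvcvvvLccc ⇒ vvvcvvvvLccc ⇒ vvvcvvvvvccc

T ⇒ vTc   [T → v T c]
vTc ⇒ vvTcc   [T → v T c]
vvTcc ⇒ vvvTccc   [T → v T c]
vvvTccc ⇒ vvvcLccc   [T → c L]
vvvcLccc ⇒ vvvcvLccc   [L → v L]
vvvcvLccc ⇒ vvvcvvLccc   [L → v L]
vvvcvvLccc ⇒ vvvcvvvLccc   [L → v L]
vvvcvvvLccc ⇒ vvvcvvvvLccc   [L → v L]
vvvcvvvvLccc ⇒ vvvcvvvvvccc   [L → v]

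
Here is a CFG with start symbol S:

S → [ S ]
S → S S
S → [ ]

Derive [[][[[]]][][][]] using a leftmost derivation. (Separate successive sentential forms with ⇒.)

S ⇒ [S] ⇒ [SS] ⇒ [SSS] ⇒ [SSSS] ⇒ [[]SSS] ⇒ [[]SSSS] ⇒ [[][S]SSS] ⇒ [[][[S]]SSS] ⇒ [[][[[]]]SSS] ⇒ [[][[[]]][]SS] ⇒ [[][[[]]][][]S] ⇒ [[][[[]]][][][]]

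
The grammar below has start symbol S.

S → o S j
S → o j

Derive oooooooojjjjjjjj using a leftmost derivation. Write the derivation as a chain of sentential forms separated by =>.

S => oSj => ooSjj => oooSjjj => ooooSjjjj => oooooSjjjjj => ooooooSjjjjjj => oooooooSjjjjjjj => oooooooojjjjjjjj

S => oSj   [S → o S j]
oSj => ooSjj   [S → o S j]
ooSjj => oooSjjj   [S → o S j]
oooSjjj => ooooSjjjj   [S → o S j]
ooooSjjjj => oooooSjjjjj   [S → o S j]
oooooSjjjjj => ooooooSjjjjjj   [S → o S j]
ooooooSjjjjjj => oooooooSjjjjjjj   [S → o S j]
oooooooSjjjjjjj => oooooooojjjjjjjj   [S → o j]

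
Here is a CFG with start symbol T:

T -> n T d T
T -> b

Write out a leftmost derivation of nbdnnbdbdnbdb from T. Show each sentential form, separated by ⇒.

T ⇒ nTdT ⇒ nbdT ⇒ nbdnTdT ⇒ nbdnnTdTdT ⇒ nbdnnbdTdT ⇒ nbdnnbdbdT ⇒ nbdnnbdbdnTdT ⇒ nbdnnbdbdnbdT ⇒ nbdnnbdbdnbdb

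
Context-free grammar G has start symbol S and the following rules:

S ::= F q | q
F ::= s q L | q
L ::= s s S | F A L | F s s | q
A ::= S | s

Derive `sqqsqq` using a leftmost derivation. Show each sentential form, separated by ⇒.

S⇒Fq⇒sqLq⇒sqFALq⇒sqqALq⇒sqqsLq⇒sqqsqq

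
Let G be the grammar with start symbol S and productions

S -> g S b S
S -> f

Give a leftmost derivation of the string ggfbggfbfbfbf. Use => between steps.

S => gSbS   [S -> g S b S]
gSbS => ggSbSbS   [S -> g S b S]
ggSbSbS => ggfbSbS   [S -> f]
ggfbSbS => ggfbgSbSbS   [S -> g S b S]
ggfbgSbSbS => ggfbggSbSbSbS   [S -> g S b S]
ggfbggSbSbSbS => ggfbggfbSbSbS   [S -> f]
ggfbggfbSbSbS => ggfbggfbfbSbS   [S -> f]
ggfbggfbfbSbS => ggfbggfbfbfbS   [S -> f]
ggfbggfbfbfbS => ggfbggfbfbfbf   [S -> f]

S=>gSbS=>ggSbSbS=>ggfbSbS=>ggfbgSbSbS=>ggfbggSbSbSbS=>ggfbggfbSbSbS=>ggfbggfbfbSbS=>ggfbggfbfbfbS=>ggfbggfbfbfbf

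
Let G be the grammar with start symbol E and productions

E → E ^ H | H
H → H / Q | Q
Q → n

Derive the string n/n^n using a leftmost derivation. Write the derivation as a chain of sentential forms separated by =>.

E => E^H => H^H => H/Q^H => Q/Q^H => n/Q^H => n/n^H => n/n^Q => n/n^n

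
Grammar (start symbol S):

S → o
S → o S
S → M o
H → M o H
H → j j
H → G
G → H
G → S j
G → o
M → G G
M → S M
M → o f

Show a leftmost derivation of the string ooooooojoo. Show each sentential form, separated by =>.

S=>Mo=>SMo=>oSMo=>ooSMo=>oooSMo=>ooooSMo=>oooooSMo=>ooooooMo=>ooooooGGo=>ooooooSjGo=>ooooooojGo=>ooooooojoo

S => Mo   [S → M o]
Mo => SMo   [M → S M]
SMo => oSMo   [S → o S]
oSMo => ooSMo   [S → o S]
ooSMo => oooSMo   [S → o S]
oooSMo => ooooSMo   [S → o S]
ooooSMo => oooooSMo   [S → o S]
oooooSMo => ooooooMo   [S → o]
ooooooMo => ooooooGGo   [M → G G]
ooooooGGo => ooooooSjGo   [G → S j]
ooooooSjGo => ooooooojGo   [S → o]
ooooooojGo => ooooooojoo   [G → o]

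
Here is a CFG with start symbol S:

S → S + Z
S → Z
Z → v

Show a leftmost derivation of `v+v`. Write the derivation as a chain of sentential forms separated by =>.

S => S+Z => Z+Z => v+Z => v+v

S => S+Z   [S → S + Z]
S+Z => Z+Z   [S → Z]
Z+Z => v+Z   [Z → v]
v+Z => v+v   [Z → v]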